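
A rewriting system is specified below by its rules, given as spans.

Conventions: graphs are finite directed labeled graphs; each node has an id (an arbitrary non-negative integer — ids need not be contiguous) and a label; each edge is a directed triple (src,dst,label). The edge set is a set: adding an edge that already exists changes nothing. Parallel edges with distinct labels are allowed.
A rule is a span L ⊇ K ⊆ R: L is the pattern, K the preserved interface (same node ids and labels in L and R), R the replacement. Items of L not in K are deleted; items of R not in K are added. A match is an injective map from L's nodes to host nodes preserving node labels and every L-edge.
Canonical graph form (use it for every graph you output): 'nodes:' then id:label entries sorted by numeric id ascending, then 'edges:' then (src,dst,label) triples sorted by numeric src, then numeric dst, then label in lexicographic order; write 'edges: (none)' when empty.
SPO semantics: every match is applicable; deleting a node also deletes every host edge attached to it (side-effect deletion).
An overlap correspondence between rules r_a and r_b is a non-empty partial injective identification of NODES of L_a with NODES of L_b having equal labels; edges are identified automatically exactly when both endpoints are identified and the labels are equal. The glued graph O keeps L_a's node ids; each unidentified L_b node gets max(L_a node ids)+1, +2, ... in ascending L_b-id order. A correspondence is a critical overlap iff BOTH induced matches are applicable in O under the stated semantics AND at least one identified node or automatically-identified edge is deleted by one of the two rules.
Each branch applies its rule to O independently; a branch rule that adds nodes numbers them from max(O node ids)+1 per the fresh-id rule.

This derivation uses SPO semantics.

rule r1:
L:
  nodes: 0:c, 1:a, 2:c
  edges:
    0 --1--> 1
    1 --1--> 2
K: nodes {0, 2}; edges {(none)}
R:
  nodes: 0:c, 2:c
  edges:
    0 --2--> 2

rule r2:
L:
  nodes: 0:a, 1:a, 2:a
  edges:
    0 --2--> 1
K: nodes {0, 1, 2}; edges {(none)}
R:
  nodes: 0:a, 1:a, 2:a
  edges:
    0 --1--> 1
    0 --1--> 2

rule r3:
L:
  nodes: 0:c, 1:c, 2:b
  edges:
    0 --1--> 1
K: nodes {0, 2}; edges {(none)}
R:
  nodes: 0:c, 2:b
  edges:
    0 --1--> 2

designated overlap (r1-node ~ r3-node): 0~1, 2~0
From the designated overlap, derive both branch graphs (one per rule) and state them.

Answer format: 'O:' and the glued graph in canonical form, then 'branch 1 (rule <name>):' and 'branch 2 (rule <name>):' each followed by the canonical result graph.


O:
nodes: 0:c, 1:a, 2:c, 3:b
edges: (0,1,1); (1,2,1); (2,0,1)
branch 1 (rule r1):
nodes: 0:c, 2:c, 3:b
edges: (0,2,2); (2,0,1)
branch 2 (rule r3):
nodes: 1:a, 2:c, 3:b
edges: (1,2,1); (2,3,1)


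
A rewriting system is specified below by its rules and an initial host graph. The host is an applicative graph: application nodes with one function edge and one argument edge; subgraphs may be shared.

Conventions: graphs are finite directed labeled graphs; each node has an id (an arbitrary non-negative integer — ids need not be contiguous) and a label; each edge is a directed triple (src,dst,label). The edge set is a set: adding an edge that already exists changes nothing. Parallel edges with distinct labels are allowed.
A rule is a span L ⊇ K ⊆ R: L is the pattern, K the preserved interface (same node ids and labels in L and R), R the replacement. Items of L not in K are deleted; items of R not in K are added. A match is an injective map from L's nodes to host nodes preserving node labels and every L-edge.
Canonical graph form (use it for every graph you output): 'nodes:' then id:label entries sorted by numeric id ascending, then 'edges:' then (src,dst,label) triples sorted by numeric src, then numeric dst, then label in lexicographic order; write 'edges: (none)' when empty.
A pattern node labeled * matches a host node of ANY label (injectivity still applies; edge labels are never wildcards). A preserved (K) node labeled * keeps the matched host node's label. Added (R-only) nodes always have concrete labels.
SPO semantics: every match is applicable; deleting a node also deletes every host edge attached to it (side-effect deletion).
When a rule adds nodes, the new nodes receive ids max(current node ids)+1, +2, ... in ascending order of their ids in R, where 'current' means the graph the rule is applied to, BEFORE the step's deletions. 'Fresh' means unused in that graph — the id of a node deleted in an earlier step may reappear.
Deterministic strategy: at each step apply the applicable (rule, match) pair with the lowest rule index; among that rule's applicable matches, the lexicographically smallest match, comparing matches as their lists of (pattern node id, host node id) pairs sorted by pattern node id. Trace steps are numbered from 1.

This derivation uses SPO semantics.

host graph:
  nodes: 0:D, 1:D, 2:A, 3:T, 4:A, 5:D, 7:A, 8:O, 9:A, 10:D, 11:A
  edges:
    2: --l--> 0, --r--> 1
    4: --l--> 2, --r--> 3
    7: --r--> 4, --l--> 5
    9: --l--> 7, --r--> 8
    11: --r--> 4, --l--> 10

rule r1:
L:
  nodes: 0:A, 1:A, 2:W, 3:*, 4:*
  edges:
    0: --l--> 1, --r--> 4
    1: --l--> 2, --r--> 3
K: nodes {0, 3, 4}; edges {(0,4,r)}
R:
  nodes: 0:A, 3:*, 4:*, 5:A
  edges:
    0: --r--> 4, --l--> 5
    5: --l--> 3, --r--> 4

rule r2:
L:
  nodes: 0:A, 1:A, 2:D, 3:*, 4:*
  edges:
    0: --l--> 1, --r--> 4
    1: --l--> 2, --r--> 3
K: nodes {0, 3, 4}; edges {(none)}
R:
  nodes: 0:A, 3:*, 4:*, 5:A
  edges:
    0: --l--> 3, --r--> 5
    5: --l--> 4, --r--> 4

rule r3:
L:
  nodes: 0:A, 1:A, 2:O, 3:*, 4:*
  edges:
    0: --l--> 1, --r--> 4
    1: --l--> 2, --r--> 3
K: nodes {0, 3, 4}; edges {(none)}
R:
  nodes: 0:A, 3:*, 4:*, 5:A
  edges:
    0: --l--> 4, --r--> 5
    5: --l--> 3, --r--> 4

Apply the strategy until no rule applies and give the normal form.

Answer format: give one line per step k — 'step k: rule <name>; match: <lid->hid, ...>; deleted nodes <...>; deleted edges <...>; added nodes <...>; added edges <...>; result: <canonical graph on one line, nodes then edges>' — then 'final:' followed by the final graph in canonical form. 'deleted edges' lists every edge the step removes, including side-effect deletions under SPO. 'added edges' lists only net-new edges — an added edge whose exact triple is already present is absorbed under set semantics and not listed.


step 1: rule r2; match: 0->4, 1->2, 2->0, 3->1, 4->3; deleted nodes 0, 2; deleted edges (2,0,l); (2,1,r); (4,2,l); (4,3,r); added nodes 12; added edges (4,1,l); (4,12,r); (12,3,l); (12,3,r); result: nodes: 1:D, 3:T, 4:A, 5:D, 7:A, 8:O, 9:A, 10:D, 11:A, 12:A edges: (4,1,l); (4,12,r); (7,4,r); (7,5,l); (9,7,l); (9,8,r); (11,4,r); (11,10,l); (12,3,l); (12,3,r)
step 2: rule r2; match: 0->9, 1->7, 2->5, 3->4, 4->8; deleted nodes 5, 7; deleted edges (7,4,r); (7,5,l); (9,7,l); (9,8,r); added nodes 13; added edges (9,4,l); (9,13,r); (13,8,l); (13,8,r); result: nodes: 1:D, 3:T, 4:A, 8:O, 9:A, 10:D, 11:A, 12:A, 13:A edges: (4,1,l); (4,12,r); (9,4,l); (9,13,r); (11,4,r); (11,10,l); (12,3,l); (12,3,r); (13,8,l); (13,8,r)
step 3: rule r2; match: 0->9, 1->4, 2->1, 3->12, 4->13; deleted nodes 1, 4; deleted edges (4,1,l); (4,12,r); (9,4,l); (9,13,r); (11,4,r); added nodes 14; added edges (9,12,l); (9,14,r); (14,13,l); (14,13,r); result: nodes: 3:T, 8:O, 9:A, 10:D, 11:A, 12:A, 13:A, 14:A edges: (9,12,l); (9,14,r); (11,10,l); (12,3,l); (12,3,r); (13,8,l); (13,8,r); (14,13,l); (14,13,r)
final:
nodes: 3:T, 8:O, 9:A, 10:D, 11:A, 12:A, 13:A, 14:A
edges: (9,12,l); (9,14,r); (11,10,l); (12,3,l); (12,3,r); (13,8,l); (13,8,r); (14,13,l); (14,13,r)


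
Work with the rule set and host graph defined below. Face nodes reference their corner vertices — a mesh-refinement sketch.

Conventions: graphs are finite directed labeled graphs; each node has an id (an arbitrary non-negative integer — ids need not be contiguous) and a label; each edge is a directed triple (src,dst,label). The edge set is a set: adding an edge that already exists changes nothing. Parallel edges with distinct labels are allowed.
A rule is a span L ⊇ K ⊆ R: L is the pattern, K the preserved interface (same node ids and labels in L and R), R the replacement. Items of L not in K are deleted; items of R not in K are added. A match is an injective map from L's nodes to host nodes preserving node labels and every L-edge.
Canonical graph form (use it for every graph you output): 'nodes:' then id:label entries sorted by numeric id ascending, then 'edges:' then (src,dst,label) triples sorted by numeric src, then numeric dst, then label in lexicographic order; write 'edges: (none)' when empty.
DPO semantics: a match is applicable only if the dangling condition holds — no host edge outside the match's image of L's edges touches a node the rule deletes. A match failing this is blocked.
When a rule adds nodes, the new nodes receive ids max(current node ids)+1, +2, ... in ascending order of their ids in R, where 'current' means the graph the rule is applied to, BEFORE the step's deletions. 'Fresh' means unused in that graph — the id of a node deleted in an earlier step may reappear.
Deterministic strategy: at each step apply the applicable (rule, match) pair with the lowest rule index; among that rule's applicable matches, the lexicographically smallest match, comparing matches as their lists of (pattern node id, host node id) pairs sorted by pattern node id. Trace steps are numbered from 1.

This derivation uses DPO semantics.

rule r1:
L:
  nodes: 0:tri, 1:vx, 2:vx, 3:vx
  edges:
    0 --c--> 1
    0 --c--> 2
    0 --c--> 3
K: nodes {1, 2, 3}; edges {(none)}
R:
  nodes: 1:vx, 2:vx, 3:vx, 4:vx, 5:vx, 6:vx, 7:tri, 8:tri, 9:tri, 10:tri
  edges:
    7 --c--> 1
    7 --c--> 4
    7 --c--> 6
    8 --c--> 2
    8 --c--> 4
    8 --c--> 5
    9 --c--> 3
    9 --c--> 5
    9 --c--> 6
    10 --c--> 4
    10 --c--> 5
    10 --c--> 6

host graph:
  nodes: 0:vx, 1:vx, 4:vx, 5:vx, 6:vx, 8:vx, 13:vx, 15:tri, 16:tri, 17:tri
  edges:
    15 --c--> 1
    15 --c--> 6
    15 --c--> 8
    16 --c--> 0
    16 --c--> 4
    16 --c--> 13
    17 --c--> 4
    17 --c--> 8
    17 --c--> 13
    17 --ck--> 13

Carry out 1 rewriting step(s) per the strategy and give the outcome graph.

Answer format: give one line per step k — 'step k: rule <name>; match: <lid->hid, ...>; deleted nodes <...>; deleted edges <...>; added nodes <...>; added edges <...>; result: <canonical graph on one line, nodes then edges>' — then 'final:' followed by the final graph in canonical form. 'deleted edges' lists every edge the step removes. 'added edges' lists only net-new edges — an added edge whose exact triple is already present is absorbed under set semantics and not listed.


step 1: rule r1; match: 0->15, 1->1, 2->6, 3->8; deleted nodes 15; deleted edges (15,1,c); (15,6,c); (15,8,c); added nodes 18, 19, 20, 21, 22, 23, 24; added edges (21,1,c); (21,18,c); (21,20,c); (22,6,c); (22,18,c); (22,19,c); (23,8,c); (23,19,c); (23,20,c); (24,18,c); (24,19,c); (24,20,c); result: nodes: 0:vx, 1:vx, 4:vx, 5:vx, 6:vx, 8:vx, 13:vx, 16:tri, 17:tri, 18:vx, 19:vx, 20:vx, 21:tri, 22:tri, 23:tri, 24:tri edges: (16,0,c); (16,4,c); (16,13,c); (17,4,c); (17,8,c); (17,13,c); (17,13,ck); (21,1,c); (21,18,c); (21,20,c); (22,6,c); (22,18,c); (22,19,c); (23,8,c); (23,19,c); (23,20,c); (24,18,c); (24,19,c); (24,20,c)
final:
nodes: 0:vx, 1:vx, 4:vx, 5:vx, 6:vx, 8:vx, 13:vx, 16:tri, 17:tri, 18:vx, 19:vx, 20:vx, 21:tri, 22:tri, 23:tri, 24:tri
edges: (16,0,c); (16,4,c); (16,13,c); (17,4,c); (17,8,c); (17,13,c); (17,13,ck); (21,1,c); (21,18,c); (21,20,c); (22,6,c); (22,18,c); (22,19,c); (23,8,c); (23,19,c); (23,20,c); (24,18,c); (24,19,c); (24,20,c)


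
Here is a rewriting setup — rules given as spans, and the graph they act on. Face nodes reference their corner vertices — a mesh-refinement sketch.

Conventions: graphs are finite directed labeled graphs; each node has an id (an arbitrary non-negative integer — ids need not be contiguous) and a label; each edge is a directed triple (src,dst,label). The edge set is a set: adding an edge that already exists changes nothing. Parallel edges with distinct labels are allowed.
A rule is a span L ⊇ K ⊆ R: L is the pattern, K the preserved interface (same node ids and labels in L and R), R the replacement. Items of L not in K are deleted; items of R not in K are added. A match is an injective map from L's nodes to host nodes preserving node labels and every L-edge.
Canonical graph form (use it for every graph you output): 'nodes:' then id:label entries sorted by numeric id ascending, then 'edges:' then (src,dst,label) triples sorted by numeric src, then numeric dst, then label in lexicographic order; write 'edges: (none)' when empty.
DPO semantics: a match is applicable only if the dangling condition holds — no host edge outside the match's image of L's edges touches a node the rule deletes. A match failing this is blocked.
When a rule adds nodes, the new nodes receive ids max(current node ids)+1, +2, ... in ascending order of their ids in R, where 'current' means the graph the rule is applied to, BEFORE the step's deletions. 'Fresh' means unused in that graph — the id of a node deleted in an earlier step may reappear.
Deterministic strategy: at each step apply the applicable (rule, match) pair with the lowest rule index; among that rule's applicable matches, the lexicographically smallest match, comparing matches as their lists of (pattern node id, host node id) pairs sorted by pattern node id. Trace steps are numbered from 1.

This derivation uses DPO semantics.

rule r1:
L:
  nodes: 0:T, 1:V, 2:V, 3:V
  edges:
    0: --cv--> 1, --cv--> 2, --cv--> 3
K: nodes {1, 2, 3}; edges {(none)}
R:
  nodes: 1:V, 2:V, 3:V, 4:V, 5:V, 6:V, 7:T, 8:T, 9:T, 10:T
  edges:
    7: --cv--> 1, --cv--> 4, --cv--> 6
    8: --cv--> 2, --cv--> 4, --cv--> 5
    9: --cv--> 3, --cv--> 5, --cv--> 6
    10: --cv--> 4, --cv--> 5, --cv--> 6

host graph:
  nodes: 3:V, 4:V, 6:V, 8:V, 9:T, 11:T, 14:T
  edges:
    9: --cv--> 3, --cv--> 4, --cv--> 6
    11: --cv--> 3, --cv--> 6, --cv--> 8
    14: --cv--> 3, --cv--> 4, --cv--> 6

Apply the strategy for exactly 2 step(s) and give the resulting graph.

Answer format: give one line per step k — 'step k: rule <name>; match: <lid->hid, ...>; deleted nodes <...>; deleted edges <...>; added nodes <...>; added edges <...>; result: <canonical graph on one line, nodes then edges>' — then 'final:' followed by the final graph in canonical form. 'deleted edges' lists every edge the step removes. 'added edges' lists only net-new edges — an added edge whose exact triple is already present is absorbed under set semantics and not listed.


step 1: rule r1; match: 0->9, 1->3, 2->4, 3->6; deleted nodes 9; deleted edges (9,3,cv); (9,4,cv); (9,6,cv); added nodes 15, 16, 17, 18, 19, 20, 21; added edges (18,3,cv); (18,15,cv); (18,17,cv); (19,4,cv); (19,15,cv); (19,16,cv); (20,6,cv); (20,16,cv); (20,17,cv); (21,15,cv); (21,16,cv); (21,17,cv); result: nodes: 3:V, 4:V, 6:V, 8:V, 11:T, 14:T, 15:V, 16:V, 17:V, 18:T, 19:T, 20:T, 21:T edges: (11,3,cv); (11,6,cv); (11,8,cv); (14,3,cv); (14,4,cv); (14,6,cv); (18,3,cv); (18,15,cv); (18,17,cv); (19,4,cv); (19,15,cv); (19,16,cv); (20,6,cv); (20,16,cv); (20,17,cv); (21,15,cv); (21,16,cv); (21,17,cv)
step 2: rule r1; match: 0->11, 1->3, 2->6, 3->8; deleted nodes 11; deleted edges (11,3,cv); (11,6,cv); (11,8,cv); added nodes 22, 23, 24, 25, 26, 27, 28; added edges (25,3,cv); (25,22,cv); (25,24,cv); (26,6,cv); (26,22,cv); (26,23,cv); (27,8,cv); (27,23,cv); (27,24,cv); (28,22,cv); (28,23,cv); (28,24,cv); result: nodes: 3:V, 4:V, 6:V, 8:V, 14:T, 15:V, 16:V, 17:V, 18:T, 19:T, 20:T, 21:T, 22:V, 23:V, 24:V, 25:T, 26:T, 27:T, 28:T edges: (14,3,cv); (14,4,cv); (14,6,cv); (18,3,cv); (18,15,cv); (18,17,cv); (19,4,cv); (19,15,cv); (19,16,cv); (20,6,cv); (20,16,cv); (20,17,cv); (21,15,cv); (21,16,cv); (21,17,cv); (25,3,cv); (25,22,cv); (25,24,cv); (26,6,cv); (26,22,cv); (26,23,cv); (27,8,cv); (27,23,cv); (27,24,cv); (28,22,cv); (28,23,cv); (28,24,cv)
final:
nodes: 3:V, 4:V, 6:V, 8:V, 14:T, 15:V, 16:V, 17:V, 18:T, 19:T, 20:T, 21:T, 22:V, 23:V, 24:V, 25:T, 26:T, 27:T, 28:T
edges: (14,3,cv); (14,4,cv); (14,6,cv); (18,3,cv); (18,15,cv); (18,17,cv); (19,4,cv); (19,15,cv); (19,16,cv); (20,6,cv); (20,16,cv); (20,17,cv); (21,15,cv); (21,16,cv); (21,17,cv); (25,3,cv); (25,22,cv); (25,24,cv); (26,6,cv); (26,22,cv); (26,23,cv); (27,8,cv); (27,23,cv); (27,24,cv); (28,22,cv); (28,23,cv); (28,24,cv)


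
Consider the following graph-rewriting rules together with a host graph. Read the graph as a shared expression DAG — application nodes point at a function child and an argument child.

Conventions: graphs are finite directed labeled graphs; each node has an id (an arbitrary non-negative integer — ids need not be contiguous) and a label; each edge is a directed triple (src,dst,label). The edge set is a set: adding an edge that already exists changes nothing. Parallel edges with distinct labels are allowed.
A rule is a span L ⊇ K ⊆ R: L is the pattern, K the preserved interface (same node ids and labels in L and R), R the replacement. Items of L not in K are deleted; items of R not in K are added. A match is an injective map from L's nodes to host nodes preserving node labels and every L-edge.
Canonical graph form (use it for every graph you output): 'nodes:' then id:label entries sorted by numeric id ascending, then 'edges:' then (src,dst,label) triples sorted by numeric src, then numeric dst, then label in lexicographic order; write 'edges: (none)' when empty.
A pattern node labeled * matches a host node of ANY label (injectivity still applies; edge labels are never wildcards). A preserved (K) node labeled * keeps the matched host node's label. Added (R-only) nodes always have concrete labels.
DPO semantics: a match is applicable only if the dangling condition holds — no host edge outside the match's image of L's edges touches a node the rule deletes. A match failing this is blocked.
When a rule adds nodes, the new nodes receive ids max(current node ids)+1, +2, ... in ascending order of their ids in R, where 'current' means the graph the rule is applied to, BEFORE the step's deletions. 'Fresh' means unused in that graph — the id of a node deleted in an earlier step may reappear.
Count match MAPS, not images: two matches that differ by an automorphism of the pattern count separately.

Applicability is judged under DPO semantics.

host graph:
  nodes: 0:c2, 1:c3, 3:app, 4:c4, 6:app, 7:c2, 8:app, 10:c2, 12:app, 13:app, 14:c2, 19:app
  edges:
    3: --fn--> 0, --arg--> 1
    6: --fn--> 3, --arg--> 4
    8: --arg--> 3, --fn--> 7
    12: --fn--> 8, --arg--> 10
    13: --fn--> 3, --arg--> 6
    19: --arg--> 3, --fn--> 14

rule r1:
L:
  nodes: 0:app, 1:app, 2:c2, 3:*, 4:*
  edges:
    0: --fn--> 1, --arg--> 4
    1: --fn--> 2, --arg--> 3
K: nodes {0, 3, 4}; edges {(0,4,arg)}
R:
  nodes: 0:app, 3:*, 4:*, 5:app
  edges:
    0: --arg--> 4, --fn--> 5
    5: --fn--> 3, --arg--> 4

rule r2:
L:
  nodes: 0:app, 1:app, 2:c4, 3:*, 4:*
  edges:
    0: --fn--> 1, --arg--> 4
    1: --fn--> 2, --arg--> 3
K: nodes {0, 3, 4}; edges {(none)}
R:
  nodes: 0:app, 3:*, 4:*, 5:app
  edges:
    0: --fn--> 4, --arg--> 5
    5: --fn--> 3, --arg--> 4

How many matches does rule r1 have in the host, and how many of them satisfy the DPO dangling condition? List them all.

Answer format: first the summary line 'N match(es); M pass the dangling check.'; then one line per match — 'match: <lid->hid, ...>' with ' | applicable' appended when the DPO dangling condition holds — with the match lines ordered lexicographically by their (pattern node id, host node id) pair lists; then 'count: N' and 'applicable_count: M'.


3 match(es); 1 pass the dangling check.
match: 0->6, 1->3, 2->0, 3->1, 4->4
match: 0->12, 1->8, 2->7, 3->3, 4->10 | applicable
match: 0->13, 1->3, 2->0, 3->1, 4->6
count: 3
applicable_count: 1


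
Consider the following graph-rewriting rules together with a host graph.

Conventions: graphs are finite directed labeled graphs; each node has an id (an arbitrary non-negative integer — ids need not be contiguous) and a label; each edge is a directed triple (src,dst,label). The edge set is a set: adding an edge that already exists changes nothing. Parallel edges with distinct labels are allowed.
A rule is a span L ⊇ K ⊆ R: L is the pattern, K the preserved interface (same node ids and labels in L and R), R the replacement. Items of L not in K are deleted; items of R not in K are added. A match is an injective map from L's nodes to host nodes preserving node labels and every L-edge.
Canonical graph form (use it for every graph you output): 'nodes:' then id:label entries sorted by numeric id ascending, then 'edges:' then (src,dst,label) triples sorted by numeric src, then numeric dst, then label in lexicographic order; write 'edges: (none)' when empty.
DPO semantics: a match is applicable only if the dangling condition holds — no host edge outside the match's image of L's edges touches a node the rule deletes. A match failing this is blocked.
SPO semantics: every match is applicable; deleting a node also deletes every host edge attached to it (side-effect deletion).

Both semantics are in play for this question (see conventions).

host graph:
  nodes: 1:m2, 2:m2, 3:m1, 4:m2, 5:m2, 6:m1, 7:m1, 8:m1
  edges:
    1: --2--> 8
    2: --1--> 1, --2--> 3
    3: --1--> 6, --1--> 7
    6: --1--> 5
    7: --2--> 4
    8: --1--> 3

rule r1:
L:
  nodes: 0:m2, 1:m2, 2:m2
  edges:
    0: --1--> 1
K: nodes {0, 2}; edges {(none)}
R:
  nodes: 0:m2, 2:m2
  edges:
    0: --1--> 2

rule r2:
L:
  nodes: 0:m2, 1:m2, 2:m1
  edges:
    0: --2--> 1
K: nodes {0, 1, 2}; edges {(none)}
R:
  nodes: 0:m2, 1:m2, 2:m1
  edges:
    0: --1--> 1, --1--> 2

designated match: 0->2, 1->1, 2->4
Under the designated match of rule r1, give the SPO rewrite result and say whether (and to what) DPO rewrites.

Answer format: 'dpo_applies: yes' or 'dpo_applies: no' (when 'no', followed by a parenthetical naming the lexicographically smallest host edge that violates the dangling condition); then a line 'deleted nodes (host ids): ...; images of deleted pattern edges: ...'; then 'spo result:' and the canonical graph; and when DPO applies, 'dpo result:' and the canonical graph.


dpo_applies: no
(the rule deletes node 1, which keeps host edge (1,8,2) outside the match image — the dangling condition fails, DPO blocks; SPO proceeds and side-deletes such edges)
deleted nodes (host ids): 1; images of deleted pattern edges: (2,1,1)
spo result:
nodes: 2:m2, 3:m1, 4:m2, 5:m2, 6:m1, 7:m1, 8:m1
edges: (2,3,2); (2,4,1); (3,6,1); (3,7,1); (6,5,1); (7,4,2); (8,3,1)


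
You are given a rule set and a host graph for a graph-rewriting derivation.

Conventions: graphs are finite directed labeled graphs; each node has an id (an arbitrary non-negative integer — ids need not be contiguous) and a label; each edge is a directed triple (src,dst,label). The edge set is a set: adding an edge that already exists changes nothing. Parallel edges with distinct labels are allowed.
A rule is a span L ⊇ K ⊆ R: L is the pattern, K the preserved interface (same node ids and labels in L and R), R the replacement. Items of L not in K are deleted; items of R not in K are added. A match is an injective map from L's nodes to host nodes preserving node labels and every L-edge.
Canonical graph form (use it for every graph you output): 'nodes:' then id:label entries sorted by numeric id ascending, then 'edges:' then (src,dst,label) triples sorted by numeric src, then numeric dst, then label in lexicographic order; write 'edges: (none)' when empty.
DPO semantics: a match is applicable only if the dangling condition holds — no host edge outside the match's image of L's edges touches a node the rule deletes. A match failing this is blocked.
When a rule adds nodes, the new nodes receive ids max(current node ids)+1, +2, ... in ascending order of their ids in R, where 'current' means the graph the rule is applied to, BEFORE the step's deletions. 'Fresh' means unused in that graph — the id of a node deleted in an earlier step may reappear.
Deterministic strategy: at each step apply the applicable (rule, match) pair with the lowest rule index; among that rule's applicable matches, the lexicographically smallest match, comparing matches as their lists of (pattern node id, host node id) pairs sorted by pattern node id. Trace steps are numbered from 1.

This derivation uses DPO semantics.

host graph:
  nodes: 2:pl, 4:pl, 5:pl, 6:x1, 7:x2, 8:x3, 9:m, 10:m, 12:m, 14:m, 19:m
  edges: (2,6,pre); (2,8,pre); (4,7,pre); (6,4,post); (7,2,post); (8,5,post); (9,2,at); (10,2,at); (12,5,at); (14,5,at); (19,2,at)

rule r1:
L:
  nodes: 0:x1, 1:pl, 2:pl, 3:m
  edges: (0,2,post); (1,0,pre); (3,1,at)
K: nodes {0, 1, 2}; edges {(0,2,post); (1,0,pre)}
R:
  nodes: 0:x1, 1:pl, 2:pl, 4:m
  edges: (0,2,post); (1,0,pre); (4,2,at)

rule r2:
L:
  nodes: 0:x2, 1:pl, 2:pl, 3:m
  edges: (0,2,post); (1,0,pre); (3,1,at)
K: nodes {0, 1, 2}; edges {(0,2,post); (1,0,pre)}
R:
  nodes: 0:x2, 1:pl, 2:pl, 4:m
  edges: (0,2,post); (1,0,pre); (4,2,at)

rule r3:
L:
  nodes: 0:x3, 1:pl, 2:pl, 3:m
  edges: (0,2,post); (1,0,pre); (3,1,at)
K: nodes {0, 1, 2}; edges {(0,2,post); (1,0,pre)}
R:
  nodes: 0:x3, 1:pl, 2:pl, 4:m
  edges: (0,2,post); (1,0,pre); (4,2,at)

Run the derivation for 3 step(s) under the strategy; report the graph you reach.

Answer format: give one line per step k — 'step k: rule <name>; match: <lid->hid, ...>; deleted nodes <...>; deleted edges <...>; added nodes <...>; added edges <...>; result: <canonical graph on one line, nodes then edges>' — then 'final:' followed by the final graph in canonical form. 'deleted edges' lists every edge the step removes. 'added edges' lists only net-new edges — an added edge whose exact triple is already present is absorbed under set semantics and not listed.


step 1: rule r1; match: 0->6, 1->2, 2->4, 3->9; deleted nodes 9; deleted edges (9,2,at); added nodes 20; added edges (20,4,at); result: nodes: 2:pl, 4:pl, 5:pl, 6:x1, 7:x2, 8:x3, 10:m, 12:m, 14:m, 19:m, 20:m edges: (2,6,pre); (2,8,pre); (4,7,pre); (6,4,post); (7,2,post); (8,5,post); (10,2,at); (12,5,at); (14,5,at); (19,2,at); (20,4,at)
step 2: rule r1; match: 0->6, 1->2, 2->4, 3->10; deleted nodes 10; deleted edges (10,2,at); added nodes 21; added edges (21,4,at); result: nodes: 2:pl, 4:pl, 5:pl, 6:x1, 7:x2, 8:x3, 12:m, 14:m, 19:m, 20:m, 21:m edges: (2,6,pre); (2,8,pre); (4,7,pre); (6,4,post); (7,2,post); (8,5,post); (12,5,at); (14,5,at); (19,2,at); (20,4,at); (21,4,at)
step 3: rule r1; match: 0->6, 1->2, 2->4, 3->19; deleted nodes 19; deleted edges (19,2,at); added nodes 22; added edges (22,4,at); result: nodes: 2:pl, 4:pl, 5:pl, 6:x1, 7:x2, 8:x3, 12:m, 14:m, 20:m, 21:m, 22:m edges: (2,6,pre); (2,8,pre); (4,7,pre); (6,4,post); (7,2,post); (8,5,post); (12,5,at); (14,5,at); (20,4,at); (21,4,at); (22,4,at)
final:
nodes: 2:pl, 4:pl, 5:pl, 6:x1, 7:x2, 8:x3, 12:m, 14:m, 20:m, 21:m, 22:m
edges: (2,6,pre); (2,8,pre); (4,7,pre); (6,4,post); (7,2,post); (8,5,post); (12,5,at); (14,5,at); (20,4,at); (21,4,at); (22,4,at)


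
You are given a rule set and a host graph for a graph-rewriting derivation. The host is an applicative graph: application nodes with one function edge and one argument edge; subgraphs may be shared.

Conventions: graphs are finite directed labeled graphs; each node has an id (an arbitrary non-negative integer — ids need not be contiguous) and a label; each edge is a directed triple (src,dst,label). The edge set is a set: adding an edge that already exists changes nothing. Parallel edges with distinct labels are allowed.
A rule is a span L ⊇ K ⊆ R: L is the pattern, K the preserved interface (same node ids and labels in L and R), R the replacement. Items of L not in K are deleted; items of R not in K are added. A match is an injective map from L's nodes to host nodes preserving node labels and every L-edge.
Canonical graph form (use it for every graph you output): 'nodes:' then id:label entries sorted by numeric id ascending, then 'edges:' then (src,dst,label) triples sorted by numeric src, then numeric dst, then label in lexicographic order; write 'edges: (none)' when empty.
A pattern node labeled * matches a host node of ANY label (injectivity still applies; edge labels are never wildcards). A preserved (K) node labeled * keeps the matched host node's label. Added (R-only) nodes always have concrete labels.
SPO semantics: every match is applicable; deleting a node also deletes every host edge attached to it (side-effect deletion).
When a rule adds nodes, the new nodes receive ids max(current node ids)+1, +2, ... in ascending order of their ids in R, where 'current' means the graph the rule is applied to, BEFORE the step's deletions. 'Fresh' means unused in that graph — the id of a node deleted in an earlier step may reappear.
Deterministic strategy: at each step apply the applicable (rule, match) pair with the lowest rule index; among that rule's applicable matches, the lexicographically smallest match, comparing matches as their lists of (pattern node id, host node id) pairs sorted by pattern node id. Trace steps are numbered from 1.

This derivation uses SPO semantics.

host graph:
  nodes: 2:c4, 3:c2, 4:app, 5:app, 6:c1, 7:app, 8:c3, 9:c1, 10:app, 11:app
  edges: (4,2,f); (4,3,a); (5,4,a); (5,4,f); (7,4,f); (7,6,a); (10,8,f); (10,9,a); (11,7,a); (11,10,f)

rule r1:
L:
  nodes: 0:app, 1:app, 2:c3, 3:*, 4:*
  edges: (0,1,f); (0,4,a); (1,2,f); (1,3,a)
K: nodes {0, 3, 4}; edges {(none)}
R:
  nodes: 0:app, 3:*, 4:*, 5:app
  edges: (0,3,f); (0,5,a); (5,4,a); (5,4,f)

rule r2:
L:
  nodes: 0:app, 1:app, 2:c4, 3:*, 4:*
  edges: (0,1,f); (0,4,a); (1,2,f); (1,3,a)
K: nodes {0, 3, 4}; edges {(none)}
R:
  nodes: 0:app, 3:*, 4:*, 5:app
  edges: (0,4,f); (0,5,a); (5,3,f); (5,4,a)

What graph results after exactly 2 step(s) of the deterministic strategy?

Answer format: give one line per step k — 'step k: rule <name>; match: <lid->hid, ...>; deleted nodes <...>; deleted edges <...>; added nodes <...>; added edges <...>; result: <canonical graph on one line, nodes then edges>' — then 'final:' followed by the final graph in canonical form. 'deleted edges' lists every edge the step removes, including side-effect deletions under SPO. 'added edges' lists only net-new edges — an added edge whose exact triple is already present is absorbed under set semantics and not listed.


step 1: rule r1; match: 0->11, 1->10, 2->8, 3->9, 4->7; deleted nodes 8, 10; deleted edges (10,8,f); (10,9,a); (11,7,a); (11,10,f); added nodes 12; added edges (11,9,f); (11,12,a); (12,7,a); (12,7,f); result: nodes: 2:c4, 3:c2, 4:app, 5:app, 6:c1, 7:app, 9:c1, 11:app, 12:app edges: (4,2,f); (4,3,a); (5,4,a); (5,4,f); (7,4,f); (7,6,a); (11,9,f); (11,12,a); (12,7,a); (12,7,f)
step 2: rule r2; match: 0->7, 1->4, 2->2, 3->3, 4->6; deleted nodes 2, 4; deleted edges (4,2,f); (4,3,a); (5,4,a); (5,4,f); (7,4,f); (7,6,a); added nodes 13; added edges (7,6,f); (7,13,a); (13,3,f); (13,6,a); result: nodes: 3:c2, 5:app, 6:c1, 7:app, 9:c1, 11:app, 12:app, 13:app edges: (7,6,f); (7,13,a); (11,9,f); (11,12,a); (12,7,a); (12,7,f); (13,3,f); (13,6,a)
final:
nodes: 3:c2, 5:app, 6:c1, 7:app, 9:c1, 11:app, 12:app, 13:app
edges: (7,6,f); (7,13,a); (11,9,f); (11,12,a); (12,7,a); (12,7,f); (13,3,f); (13,6,a)


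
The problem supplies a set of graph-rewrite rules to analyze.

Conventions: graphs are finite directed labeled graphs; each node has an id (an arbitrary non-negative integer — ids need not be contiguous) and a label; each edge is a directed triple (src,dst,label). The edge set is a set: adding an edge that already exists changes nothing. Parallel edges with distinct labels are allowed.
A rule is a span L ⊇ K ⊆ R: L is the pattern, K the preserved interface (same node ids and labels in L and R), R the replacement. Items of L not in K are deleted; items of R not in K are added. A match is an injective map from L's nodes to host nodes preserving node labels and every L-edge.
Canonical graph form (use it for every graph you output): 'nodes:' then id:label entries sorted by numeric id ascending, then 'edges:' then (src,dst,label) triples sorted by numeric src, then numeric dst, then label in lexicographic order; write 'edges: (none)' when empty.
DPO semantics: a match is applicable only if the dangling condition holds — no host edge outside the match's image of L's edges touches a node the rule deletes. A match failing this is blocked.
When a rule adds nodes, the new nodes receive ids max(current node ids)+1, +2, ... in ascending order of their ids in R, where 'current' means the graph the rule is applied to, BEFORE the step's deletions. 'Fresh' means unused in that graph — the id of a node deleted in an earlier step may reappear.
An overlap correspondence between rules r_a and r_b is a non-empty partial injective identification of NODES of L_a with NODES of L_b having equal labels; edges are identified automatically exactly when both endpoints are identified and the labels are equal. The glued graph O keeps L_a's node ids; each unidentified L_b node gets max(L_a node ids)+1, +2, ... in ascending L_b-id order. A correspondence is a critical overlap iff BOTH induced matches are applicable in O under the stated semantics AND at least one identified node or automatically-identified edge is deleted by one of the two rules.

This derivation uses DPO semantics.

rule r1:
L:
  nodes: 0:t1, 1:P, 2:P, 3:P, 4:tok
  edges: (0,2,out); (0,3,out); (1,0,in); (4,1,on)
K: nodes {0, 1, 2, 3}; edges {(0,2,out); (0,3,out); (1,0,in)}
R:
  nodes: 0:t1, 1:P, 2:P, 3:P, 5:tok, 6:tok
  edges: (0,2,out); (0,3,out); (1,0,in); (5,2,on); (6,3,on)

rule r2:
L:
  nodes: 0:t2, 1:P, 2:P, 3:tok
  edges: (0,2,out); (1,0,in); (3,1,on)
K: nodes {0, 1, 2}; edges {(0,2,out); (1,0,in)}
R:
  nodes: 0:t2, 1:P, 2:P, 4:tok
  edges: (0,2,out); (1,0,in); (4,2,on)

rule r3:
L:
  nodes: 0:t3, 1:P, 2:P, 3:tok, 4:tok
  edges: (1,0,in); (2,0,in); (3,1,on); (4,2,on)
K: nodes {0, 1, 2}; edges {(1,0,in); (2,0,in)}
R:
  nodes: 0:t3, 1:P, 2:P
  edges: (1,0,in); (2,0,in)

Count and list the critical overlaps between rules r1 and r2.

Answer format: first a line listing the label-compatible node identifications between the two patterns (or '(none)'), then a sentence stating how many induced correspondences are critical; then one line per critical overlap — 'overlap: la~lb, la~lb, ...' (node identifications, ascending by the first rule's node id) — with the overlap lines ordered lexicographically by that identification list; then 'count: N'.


label-compatible node identifications between L(r1) and L(r2): 1~1, 1~2, 2~1, 2~2, 3~1, 3~2, 4~3
3 of the induced correspondences are critical overlaps of r1 and r2.
overlap: 1~1, 2~2, 4~3
overlap: 1~1, 3~2, 4~3
overlap: 1~1, 4~3
count: 3


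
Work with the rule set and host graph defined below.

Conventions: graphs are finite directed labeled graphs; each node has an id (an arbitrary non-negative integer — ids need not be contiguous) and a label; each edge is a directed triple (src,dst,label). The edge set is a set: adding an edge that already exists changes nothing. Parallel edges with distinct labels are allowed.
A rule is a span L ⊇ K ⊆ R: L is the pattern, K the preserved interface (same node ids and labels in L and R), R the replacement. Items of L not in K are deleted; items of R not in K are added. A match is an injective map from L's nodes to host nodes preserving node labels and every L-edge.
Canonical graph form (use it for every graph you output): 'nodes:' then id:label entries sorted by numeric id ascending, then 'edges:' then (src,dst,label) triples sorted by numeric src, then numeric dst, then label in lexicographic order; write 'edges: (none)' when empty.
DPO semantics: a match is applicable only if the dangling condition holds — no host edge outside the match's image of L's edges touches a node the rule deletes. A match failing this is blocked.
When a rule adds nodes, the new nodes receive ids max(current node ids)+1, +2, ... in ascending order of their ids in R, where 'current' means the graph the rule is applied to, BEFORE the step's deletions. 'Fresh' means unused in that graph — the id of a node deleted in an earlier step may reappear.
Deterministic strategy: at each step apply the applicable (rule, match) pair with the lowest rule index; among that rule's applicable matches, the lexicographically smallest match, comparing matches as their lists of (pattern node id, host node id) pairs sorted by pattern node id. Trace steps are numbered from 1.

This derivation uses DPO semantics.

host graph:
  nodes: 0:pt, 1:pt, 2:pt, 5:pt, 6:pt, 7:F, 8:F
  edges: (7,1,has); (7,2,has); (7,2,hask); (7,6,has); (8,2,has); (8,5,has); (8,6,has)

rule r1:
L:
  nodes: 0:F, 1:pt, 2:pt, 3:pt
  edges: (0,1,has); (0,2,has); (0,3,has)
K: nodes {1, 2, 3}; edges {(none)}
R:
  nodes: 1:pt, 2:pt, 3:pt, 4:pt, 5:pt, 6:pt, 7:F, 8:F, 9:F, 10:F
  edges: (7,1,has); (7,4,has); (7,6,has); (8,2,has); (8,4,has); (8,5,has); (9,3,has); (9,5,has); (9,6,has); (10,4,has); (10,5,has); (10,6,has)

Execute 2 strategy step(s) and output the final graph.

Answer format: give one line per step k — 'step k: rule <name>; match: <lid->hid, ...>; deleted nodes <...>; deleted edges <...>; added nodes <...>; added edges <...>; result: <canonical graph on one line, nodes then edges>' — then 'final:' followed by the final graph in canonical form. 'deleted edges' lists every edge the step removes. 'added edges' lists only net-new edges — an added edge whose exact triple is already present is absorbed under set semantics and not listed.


step 1: rule r1; match: 0->8, 1->2, 2->5, 3->6; deleted nodes 8; deleted edges (8,2,has); (8,5,has); (8,6,has); added nodes 9, 10, 11, 12, 13, 14, 15; added edges (12,2,has); (12,9,has); (12,11,has); (13,5,has); (13,9,has); (13,10,has); (14,6,has); (14,10,has); (14,11,has); (15,9,has); (15,10,has); (15,11,has); result: nodes: 0:pt, 1:pt, 2:pt, 5:pt, 6:pt, 7:F, 9:pt, 10:pt, 11:pt, 12:F, 13:F, 14:F, 15:F edges: (7,1,has); (7,2,has); (7,2,hask); (7,6,has); (12,2,has); (12,9,has); (12,11,has); (13,5,has); (13,9,has); (13,10,has); (14,6,has); (14,10,has); (14,11,has); (15,9,has); (15,10,has); (15,11,has)
step 2: rule r1; match: 0->12, 1->2, 2->9, 3->11; deleted nodes 12; deleted edges (12,2,has); (12,9,has); (12,11,has); added nodes 16, 17, 18, 19, 20, 21, 22; added edges (19,2,has); (19,16,has); (19,18,has); (20,9,has); (20,16,has); (20,17,has); (21,11,has); (21,17,has); (21,18,has); (22,16,has); (22,17,has); (22,18,has); result: nodes: 0:pt, 1:pt, 2:pt, 5:pt, 6:pt, 7:F, 9:pt, 10:pt, 11:pt, 13:F, 14:F, 15:F, 16:pt, 17:pt, 18:pt, 19:F, 20:F, 21:F, 22:F edges: (7,1,has); (7,2,has); (7,2,hask); (7,6,has); (13,5,has); (13,9,has); (13,10,has); (14,6,has); (14,10,has); (14,11,has); (15,9,has); (15,10,has); (15,11,has); (19,2,has); (19,16,has); (19,18,has); (20,9,has); (20,16,has); (20,17,has); (21,11,has); (21,17,has); (21,18,has); (22,16,has); (22,17,has); (22,18,has)
final:
nodes: 0:pt, 1:pt, 2:pt, 5:pt, 6:pt, 7:F, 9:pt, 10:pt, 11:pt, 13:F, 14:F, 15:F, 16:pt, 17:pt, 18:pt, 19:F, 20:F, 21:F, 22:F
edges: (7,1,has); (7,2,has); (7,2,hask); (7,6,has); (13,5,has); (13,9,has); (13,10,has); (14,6,has); (14,10,has); (14,11,has); (15,9,has); (15,10,has); (15,11,has); (19,2,has); (19,16,has); (19,18,has); (20,9,has); (20,16,has); (20,17,has); (21,11,has); (21,17,has); (21,18,has); (22,16,has); (22,17,has); (22,18,has)


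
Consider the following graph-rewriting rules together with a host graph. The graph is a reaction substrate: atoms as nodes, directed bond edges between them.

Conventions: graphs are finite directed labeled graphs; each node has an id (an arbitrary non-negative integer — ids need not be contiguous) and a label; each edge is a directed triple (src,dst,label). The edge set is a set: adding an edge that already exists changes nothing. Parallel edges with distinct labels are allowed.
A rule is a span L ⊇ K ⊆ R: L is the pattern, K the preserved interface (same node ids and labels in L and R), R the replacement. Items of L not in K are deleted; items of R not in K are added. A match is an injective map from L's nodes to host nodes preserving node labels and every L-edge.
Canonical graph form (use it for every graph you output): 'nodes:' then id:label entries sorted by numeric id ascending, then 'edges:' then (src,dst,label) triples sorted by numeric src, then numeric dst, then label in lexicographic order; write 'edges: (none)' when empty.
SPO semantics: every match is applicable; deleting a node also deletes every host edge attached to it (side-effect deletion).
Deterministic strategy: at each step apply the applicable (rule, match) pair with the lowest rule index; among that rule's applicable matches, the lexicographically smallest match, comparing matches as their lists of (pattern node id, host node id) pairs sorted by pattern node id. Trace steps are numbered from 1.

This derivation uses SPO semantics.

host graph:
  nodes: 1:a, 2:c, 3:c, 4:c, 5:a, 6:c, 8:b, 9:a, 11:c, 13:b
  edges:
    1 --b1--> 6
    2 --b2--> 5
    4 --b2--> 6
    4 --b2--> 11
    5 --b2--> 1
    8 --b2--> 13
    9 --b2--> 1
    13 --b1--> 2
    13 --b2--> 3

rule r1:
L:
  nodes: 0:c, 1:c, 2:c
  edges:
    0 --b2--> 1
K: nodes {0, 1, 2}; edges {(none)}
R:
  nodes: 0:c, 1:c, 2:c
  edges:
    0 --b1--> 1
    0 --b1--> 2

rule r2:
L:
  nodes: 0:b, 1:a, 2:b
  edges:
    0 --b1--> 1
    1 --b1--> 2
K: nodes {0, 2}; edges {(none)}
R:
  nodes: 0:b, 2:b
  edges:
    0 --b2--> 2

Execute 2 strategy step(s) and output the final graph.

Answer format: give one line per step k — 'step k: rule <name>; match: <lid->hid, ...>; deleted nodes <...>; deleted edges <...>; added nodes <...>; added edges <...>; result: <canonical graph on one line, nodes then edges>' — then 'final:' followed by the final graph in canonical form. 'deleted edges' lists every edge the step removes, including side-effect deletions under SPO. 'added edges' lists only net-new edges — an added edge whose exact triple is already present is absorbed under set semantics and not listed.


step 1: rule r1; match: 0->4, 1->6, 2->2; deleted nodes (none); deleted edges (4,6,b2); added nodes (none); added edges (4,2,b1); (4,6,b1); result: nodes: 1:a, 2:c, 3:c, 4:c, 5:a, 6:c, 8:b, 9:a, 11:c, 13:b edges: (1,6,b1); (2,5,b2); (4,2,b1); (4,6,b1); (4,11,b2); (5,1,b2); (8,13,b2); (9,1,b2); (13,2,b1); (13,3,b2)
step 2: rule r1; match: 0->4, 1->11, 2->2; deleted nodes (none); deleted edges (4,11,b2); added nodes (none); added edges (4,11,b1); result: nodes: 1:a, 2:c, 3:c, 4:c, 5:a, 6:c, 8:b, 9:a, 11:c, 13:b edges: (1,6,b1); (2,5,b2); (4,2,b1); (4,6,b1); (4,11,b1); (5,1,b2); (8,13,b2); (9,1,b2); (13,2,b1); (13,3,b2)
final:
nodes: 1:a, 2:c, 3:c, 4:c, 5:a, 6:c, 8:b, 9:a, 11:c, 13:b
edges: (1,6,b1); (2,5,b2); (4,2,b1); (4,6,b1); (4,11,b1); (5,1,b2); (8,13,b2); (9,1,b2); (13,2,b1); (13,3,b2)
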